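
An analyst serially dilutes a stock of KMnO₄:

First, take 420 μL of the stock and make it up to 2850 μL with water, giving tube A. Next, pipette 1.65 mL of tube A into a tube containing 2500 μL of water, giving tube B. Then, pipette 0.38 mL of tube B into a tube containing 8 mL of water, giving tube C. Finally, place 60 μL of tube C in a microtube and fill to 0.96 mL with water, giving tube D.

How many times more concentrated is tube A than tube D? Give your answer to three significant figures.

Step 1: 420 μL brought to 2850 μL → factor 2850/420 = 6.7857
Step 2: 1.65 mL + 2500 μL = 4.15 mL total → factor 4.15/1.65 = 2.5152
Step 3: 0.38 mL + 8 mL = 8.38 mL total → factor 8.38/0.38 = 22.053
Step 4: 60 μL brought to 0.96 mL → factor 960/60 = 16
Dilution factor to tube A = 6.7857; to tube D = 6022
[tube A]/[tube D] = (factor to tube D)/(factor to tube A) = 6022/6.7857 = 887

887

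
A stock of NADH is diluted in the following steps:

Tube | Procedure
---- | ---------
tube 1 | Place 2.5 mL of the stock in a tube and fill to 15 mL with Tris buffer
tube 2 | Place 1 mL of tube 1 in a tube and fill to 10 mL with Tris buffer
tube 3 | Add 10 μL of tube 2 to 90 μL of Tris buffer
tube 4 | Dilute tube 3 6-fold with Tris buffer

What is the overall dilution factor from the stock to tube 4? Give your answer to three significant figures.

Step 1: 2.5 mL brought to 15 mL → factor 15/2.5 = 6
Step 2: 1 mL brought to 10 mL → factor 10/1 = 10
Step 3: 10 μL + 90 μL = 100 μL total → factor 100/10 = 10
Step 4: 6-fold → factor 6
Overall dilution factor = 6 × 10 × 10 × 6 = 3600

3.60 × 10^3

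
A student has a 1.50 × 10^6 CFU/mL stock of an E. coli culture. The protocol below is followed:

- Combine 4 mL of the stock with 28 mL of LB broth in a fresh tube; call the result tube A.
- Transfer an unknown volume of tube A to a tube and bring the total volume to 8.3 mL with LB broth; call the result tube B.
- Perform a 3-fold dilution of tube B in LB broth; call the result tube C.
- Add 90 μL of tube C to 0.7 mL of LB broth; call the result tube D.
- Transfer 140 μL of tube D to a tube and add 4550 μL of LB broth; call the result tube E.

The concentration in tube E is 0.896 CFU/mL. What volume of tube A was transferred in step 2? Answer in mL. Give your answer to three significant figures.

Step 1: 4 mL + 28 mL = 32 mL total → factor 32/4 = 8
Step 2: v brought to 8.3 mL → factor = 8.3 mL/v
Step 3: 3-fold → factor 3
Step 4: 90 μL + 0.7 mL = 790 μL total → factor 790/90 = 8.7778
Step 5: 140 μL + 4550 μL = 4690 μL total → factor 4690/140 = 33.5
Product of known-step factors = 7057.3
Overall factor = 1.50 × 10^6 CFU/mL / (0.896 CFU/mL) = 1.6741 × 10^6
Step-2 factor = 1.6741 × 10^6 / 7057.3 = 237.22
v = 8.3 mL / 237.22 = 0.0350 mL

0.0350 mL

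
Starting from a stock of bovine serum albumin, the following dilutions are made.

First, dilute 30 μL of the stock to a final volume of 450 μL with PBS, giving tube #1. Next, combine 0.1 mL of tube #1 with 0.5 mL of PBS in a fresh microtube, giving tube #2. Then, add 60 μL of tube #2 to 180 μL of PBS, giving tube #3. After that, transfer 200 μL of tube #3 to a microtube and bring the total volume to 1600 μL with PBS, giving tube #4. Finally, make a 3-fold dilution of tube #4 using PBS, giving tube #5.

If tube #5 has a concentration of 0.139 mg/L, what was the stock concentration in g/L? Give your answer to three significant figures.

1.20 g/L

Step 1: 30 μL brought to 450 μL → factor 450/30 = 15
Step 2: 0.1 mL + 0.5 mL = 0.6 mL total → factor 0.6/0.1 = 6
Step 3: 60 μL + 180 μL = 240 μL total → factor 240/60 = 4
Step 4: 200 μL brought to 1600 μL → factor 1600/200 = 8
Step 5: 3-fold → factor 3
Overall dilution factor = 15 × 6 × 4 × 8 × 3 = 8640
Stock = 0.139 mg/L × 8640 = 1201 mg/L = 1.20 g/L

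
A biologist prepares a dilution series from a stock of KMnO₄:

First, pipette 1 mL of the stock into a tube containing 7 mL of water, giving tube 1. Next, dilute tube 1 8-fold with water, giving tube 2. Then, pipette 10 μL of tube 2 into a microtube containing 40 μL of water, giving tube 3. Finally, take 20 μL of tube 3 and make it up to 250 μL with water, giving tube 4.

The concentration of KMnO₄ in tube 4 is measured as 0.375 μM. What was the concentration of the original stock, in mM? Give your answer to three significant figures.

Step 1: 1 mL + 7 mL = 8 mL total → factor 8/1 = 8
Step 2: 8-fold → factor 8
Step 3: 10 μL + 40 μL = 50 μL total → factor 50/10 = 5
Step 4: 20 μL brought to 250 μL → factor 250/20 = 12.5
Overall dilution factor = 8 × 8 × 5 × 12.5 = 4000
Stock = 0.375 μM × 4000 = 1500 μM = 1.50 mM

1.50 mM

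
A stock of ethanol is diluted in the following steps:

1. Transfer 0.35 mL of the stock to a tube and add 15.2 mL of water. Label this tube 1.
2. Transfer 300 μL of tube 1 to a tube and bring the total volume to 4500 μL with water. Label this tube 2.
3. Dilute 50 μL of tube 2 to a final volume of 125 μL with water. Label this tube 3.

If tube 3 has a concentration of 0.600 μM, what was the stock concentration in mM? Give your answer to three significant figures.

Step 1: 0.35 mL + 15.2 mL = 15.55 mL total → factor 15.55/0.35 = 44.429
Step 2: 300 μL brought to 4500 μL → factor 4500/300 = 15
Step 3: 50 μL brought to 125 μL → factor 125/50 = 2.5
Overall dilution factor = 44.429 × 15 × 2.5 = 1666.1
Stock = 0.600 μM × 1666.1 = 999.6 μM = 1.00 mM

1.00 mM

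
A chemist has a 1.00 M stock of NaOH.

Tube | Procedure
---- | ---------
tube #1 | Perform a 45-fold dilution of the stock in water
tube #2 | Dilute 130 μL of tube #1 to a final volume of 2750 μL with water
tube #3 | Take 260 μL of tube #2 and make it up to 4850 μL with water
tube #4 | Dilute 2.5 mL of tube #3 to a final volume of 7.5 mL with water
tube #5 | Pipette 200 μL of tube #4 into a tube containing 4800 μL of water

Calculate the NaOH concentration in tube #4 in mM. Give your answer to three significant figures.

Step 1: 45-fold → factor 45
Step 2: 130 μL brought to 2750 μL → factor 2750/130 = 21.154
Step 3: 260 μL brought to 4850 μL → factor 4850/260 = 18.654
Step 4: 2.5 mL brought to 7.5 mL → factor 7.5/2.5 = 3
Dilution factor through tube #4 = 45 × 21.154 × 18.654 × 3 = 53271
[tube #4] = 1.00 M / 53271 = 1.877 × 10^-5 M = 0.0188 mM

0.0188 mM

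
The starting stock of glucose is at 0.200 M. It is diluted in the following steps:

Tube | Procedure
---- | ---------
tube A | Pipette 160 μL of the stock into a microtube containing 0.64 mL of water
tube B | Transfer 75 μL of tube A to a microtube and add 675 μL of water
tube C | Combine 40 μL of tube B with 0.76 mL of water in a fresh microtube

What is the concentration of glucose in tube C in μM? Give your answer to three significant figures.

200 μM

Step 1: 160 μL + 0.64 mL = 800 μL total → factor 800/160 = 5
Step 2: 75 μL + 675 μL = 750 μL total → factor 750/75 = 10
Step 3: 40 μL + 0.76 mL = 800 μL total → factor 800/40 = 20
Overall dilution factor = 5 × 10 × 20 = 1000
Final = 0.200 M / 1000 = 0.0002000 M = 200 μM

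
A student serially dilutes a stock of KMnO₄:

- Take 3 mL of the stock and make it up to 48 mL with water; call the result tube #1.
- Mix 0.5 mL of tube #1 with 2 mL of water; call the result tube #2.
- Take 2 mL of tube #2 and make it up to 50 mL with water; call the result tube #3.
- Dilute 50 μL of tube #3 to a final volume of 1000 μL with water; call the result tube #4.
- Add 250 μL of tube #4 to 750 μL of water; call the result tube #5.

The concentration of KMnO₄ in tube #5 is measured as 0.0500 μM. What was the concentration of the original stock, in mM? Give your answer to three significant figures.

Step 1: 3 mL brought to 48 mL → factor 48/3 = 16
Step 2: 0.5 mL + 2 mL = 2.5 mL total → factor 2.5/0.5 = 5
Step 3: 2 mL brought to 50 mL → factor 50/2 = 25
Step 4: 50 μL brought to 1000 μL → factor 1000/50 = 20
Step 5: 250 μL + 750 μL = 1000 μL total → factor 1000/250 = 4
Overall dilution factor = 16 × 5 × 25 × 20 × 4 = 1.6 × 10^5
Stock = 0.0500 μM × 1.6 × 10^5 = 8000 μM = 8.00 mM

8.00 mM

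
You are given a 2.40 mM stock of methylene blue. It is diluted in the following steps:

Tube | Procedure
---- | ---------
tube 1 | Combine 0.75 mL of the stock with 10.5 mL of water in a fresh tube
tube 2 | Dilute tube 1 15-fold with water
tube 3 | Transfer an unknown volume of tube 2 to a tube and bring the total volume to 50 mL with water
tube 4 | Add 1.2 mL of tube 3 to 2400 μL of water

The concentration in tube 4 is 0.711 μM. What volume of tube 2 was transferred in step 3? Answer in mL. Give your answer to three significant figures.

10.0 mL

Step 1: 0.75 mL + 10.5 mL = 11.25 mL total → factor 11.25/0.75 = 15
Step 2: 15-fold → factor 15
Step 3: v brought to 50 mL → factor = 50 mL/v
Step 4: 1.2 mL + 2400 μL = 3.6 mL total → factor 3.6/1.2 = 3
Product of known-step factors = 675
Overall factor = 2.40 mM / (0.711 μM) = 3375.5
Step-3 factor = 3375.5 / 675 = 5.0008
v = 50 mL / 5.0008 = 10.0 mL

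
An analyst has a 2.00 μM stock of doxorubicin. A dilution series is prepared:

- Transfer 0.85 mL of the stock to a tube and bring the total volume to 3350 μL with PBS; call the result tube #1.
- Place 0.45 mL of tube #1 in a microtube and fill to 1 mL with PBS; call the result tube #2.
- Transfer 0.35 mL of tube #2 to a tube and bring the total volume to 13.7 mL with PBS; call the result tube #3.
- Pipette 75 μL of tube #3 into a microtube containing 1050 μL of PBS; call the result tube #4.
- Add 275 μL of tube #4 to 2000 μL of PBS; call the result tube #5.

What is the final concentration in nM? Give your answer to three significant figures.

0.0470 nM

Step 1: 0.85 mL brought to 3350 μL → factor 3.35/0.85 = 3.9412
Step 2: 0.45 mL brought to 1 mL → factor 1/0.45 = 2.2222
Step 3: 0.35 mL brought to 13.7 mL → factor 13.7/0.35 = 39.143
Step 4: 75 μL + 1050 μL = 1125 μL total → factor 1125/75 = 15
Step 5: 275 μL + 2000 μL = 2275 μL total → factor 2275/275 = 8.2727
Overall dilution factor = 3.9412 × 2.2222 × 39.143 × 15 × 8.2727 = 42541
Final = 2.00 μM / 42541 = 4.701 × 10^-5 μM = 0.0470 nM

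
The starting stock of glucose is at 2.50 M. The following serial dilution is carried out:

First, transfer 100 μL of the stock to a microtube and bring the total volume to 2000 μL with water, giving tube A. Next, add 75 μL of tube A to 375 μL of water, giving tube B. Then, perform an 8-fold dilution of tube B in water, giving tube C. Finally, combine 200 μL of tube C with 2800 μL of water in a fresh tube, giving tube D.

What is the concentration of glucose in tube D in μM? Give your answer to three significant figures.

Step 1: 100 μL brought to 2000 μL → factor 2000/100 = 20
Step 2: 75 μL + 375 μL = 450 μL total → factor 450/75 = 6
Step 3: 8-fold → factor 8
Step 4: 200 μL + 2800 μL = 3000 μL total → factor 3000/200 = 15
Overall dilution factor = 20 × 6 × 8 × 15 = 14400
Final = 2.50 M / 14400 = 0.0001736 M = 174 μM

174 μM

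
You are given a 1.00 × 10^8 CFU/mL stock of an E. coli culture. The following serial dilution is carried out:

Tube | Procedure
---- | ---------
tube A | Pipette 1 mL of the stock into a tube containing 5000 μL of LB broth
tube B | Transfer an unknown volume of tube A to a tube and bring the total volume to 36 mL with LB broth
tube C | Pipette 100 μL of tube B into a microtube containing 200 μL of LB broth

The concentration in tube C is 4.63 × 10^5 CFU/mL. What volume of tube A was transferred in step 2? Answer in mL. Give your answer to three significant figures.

Step 1: 1 mL + 5000 μL = 6 mL total → factor 6/1 = 6
Step 2: v brought to 36 mL → factor = 36 mL/v
Step 3: 100 μL + 200 μL = 300 μL total → factor 300/100 = 3
Product of known-step factors = 18
Overall factor = 1.00 × 10^8 CFU/mL / (4.63 × 10^5 CFU/mL) = 215.98
Step-2 factor = 215.98 / 18 = 11.999
v = 36 mL / 11.999 = 3.00 mL

3.00 mL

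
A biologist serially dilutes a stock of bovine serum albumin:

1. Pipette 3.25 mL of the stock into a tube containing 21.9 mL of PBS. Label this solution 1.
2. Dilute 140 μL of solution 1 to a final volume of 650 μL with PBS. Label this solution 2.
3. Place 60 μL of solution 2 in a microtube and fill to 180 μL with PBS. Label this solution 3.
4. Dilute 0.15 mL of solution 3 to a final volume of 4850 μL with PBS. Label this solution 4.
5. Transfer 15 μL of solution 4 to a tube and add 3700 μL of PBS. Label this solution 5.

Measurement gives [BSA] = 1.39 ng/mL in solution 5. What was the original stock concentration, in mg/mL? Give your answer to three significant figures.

1.20 mg/mL

Step 1: 3.25 mL + 21.9 mL = 25.15 mL total → factor 25.15/3.25 = 7.7385
Step 2: 140 μL brought to 650 μL → factor 650/140 = 4.6429
Step 3: 60 μL brought to 180 μL → factor 180/60 = 3
Step 4: 0.15 mL brought to 4850 μL → factor 4.85/0.15 = 32.333
Step 5: 15 μL + 3700 μL = 3715 μL total → factor 3715/15 = 247.67
Overall dilution factor = 7.7385 × 4.6429 × 3 × 32.333 × 247.67 = 8.6314 × 10^5
Stock = 1.39 ng/mL × 8.6314 × 10^5 = 1.200 × 10^6 ng/mL = 1.20 mg/mL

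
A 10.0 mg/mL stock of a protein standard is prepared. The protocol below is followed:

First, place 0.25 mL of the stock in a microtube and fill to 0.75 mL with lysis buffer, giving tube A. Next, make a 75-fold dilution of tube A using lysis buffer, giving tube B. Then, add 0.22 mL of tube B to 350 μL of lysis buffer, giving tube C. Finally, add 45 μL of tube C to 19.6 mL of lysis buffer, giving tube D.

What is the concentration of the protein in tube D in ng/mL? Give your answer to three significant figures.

39.3 ng/mL

Step 1: 0.25 mL brought to 0.75 mL → factor 0.75/0.25 = 3
Step 2: 75-fold → factor 75
Step 3: 0.22 mL + 350 μL = 0.57 mL total → factor 0.57/0.22 = 2.5909
Step 4: 45 μL + 19.6 mL = 19645 μL total → factor 19645/45 = 436.56
Overall dilution factor = 3 × 75 × 2.5909 × 436.56 = 2.5449 × 10^5
Final = 10.0 mg/mL / 2.5449 × 10^5 = 3.929 × 10^-5 mg/mL = 39.3 ng/mL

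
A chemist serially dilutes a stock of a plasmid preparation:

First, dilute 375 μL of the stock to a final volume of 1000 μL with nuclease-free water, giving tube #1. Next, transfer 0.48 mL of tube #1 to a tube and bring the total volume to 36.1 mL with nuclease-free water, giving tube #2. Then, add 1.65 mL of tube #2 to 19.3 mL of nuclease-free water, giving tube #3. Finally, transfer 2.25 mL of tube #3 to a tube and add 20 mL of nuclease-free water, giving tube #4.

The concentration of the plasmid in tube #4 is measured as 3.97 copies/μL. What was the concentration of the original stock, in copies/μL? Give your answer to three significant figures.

1.00 × 10^5 copies/μL

Step 1: 375 μL brought to 1000 μL → factor 1000/375 = 2.6667
Step 2: 0.48 mL brought to 36.1 mL → factor 36.1/0.48 = 75.208
Step 3: 1.65 mL + 19.3 mL = 20.95 mL total → factor 20.95/1.65 = 12.697
Step 4: 2.25 mL + 20 mL = 22.25 mL total → factor 22.25/2.25 = 9.8889
Overall dilution factor = 2.6667 × 75.208 × 12.697 × 9.8889 = 25182
Stock = 3.97 copies/μL × 25182 = 1.00 × 10^5 copies/μL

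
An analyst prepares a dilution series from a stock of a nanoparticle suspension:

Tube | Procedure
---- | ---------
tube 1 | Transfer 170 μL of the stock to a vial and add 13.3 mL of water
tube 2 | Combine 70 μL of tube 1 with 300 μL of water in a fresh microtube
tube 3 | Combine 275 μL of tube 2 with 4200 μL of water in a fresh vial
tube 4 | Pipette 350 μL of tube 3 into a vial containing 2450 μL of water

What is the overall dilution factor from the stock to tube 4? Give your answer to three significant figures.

Step 1: 170 μL + 13.3 mL = 13470 μL total → factor 13470/170 = 79.235
Step 2: 70 μL + 300 μL = 370 μL total → factor 370/70 = 5.2857
Step 3: 275 μL + 4200 μL = 4475 μL total → factor 4475/275 = 16.273
Step 4: 350 μL + 2450 μL = 2800 μL total → factor 2800/350 = 8
Overall dilution factor = 79.235 × 5.2857 × 16.273 × 8 = 54522

5.45 × 10^4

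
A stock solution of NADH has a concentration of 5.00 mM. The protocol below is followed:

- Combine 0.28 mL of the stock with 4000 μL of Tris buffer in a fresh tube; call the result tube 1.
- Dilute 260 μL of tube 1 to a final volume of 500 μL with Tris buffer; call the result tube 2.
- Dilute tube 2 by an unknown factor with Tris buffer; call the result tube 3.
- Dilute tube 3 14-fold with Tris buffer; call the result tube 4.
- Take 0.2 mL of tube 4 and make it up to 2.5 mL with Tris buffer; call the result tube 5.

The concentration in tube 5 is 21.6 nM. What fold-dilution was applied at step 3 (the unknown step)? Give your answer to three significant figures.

Step 1: 0.28 mL + 4000 μL = 4.28 mL total → factor 4.28/0.28 = 15.286
Step 2: 260 μL brought to 500 μL → factor 500/260 = 1.9231
Step 3: unknown factor x
Step 4: 14-fold → factor 14
Step 5: 0.2 mL brought to 2.5 mL → factor 2.5/0.2 = 12.5
Product of known-step factors = 5144.2
Overall factor = 5.00 mM / (21.6 nM) = 2.3148 × 10^5
x = 2.3148 × 10^5 / 5144.2 = 45.0

45.0-fold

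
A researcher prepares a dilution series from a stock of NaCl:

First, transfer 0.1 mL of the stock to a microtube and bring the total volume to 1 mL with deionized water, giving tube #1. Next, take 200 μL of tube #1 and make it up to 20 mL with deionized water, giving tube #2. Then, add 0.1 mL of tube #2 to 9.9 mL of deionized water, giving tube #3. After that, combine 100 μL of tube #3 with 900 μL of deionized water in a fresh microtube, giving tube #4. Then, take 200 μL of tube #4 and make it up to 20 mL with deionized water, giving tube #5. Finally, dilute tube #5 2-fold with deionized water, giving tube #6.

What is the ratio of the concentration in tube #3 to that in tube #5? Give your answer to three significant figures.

Step 1: 0.1 mL brought to 1 mL → factor 1/0.1 = 10
Step 2: 200 μL brought to 20 mL → factor 20000/200 = 100
Step 3: 0.1 mL + 9.9 mL = 10 mL total → factor 10/0.1 = 100
Step 4: 100 μL + 900 μL = 1000 μL total → factor 1000/100 = 10
Step 5: 200 μL brought to 20 mL → factor 20000/200 = 100
Dilution factor to tube #3 = 1 × 10^5; to tube #5 = 1 × 10^8
[tube #3]/[tube #5] = (factor to tube #5)/(factor to tube #3) = 1 × 10^8/1 × 10^5 = 1.00 × 10^3

1.00 × 10^3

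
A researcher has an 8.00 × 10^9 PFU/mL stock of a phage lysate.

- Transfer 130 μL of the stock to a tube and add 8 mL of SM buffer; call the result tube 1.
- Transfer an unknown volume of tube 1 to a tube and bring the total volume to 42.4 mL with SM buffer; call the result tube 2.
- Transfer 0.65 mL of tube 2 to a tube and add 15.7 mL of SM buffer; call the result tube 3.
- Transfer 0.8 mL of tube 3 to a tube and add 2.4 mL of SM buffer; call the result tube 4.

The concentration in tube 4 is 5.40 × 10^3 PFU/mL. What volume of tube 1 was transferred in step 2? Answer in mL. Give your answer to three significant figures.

0.180 mL

Step 1: 130 μL + 8 mL = 8130 μL total → factor 8130/130 = 62.538
Step 2: v brought to 42.4 mL → factor = 42.4 mL/v
Step 3: 0.65 mL + 15.7 mL = 16.35 mL total → factor 16.35/0.65 = 25.154
Step 4: 0.8 mL + 2.4 mL = 3.2 mL total → factor 3.2/0.8 = 4
Product of known-step factors = 6292.3
Overall factor = 8.00 × 10^9 PFU/mL / (5.40 × 10^3 PFU/mL) = 1.4815 × 10^6
Step-2 factor = 1.4815 × 10^6 / 6292.3 = 235.44
v = 42.4 mL / 235.44 = 0.180 mL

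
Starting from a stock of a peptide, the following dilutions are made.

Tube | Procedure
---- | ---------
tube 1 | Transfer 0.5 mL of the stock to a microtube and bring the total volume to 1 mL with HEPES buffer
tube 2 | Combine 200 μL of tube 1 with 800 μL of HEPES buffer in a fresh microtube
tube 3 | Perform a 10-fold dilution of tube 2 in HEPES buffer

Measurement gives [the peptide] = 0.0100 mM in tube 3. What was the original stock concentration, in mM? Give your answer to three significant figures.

Step 1: 0.5 mL brought to 1 mL → factor 1/0.5 = 2
Step 2: 200 μL + 800 μL = 1000 μL total → factor 1000/200 = 5
Step 3: 10-fold → factor 10
Overall dilution factor = 2 × 5 × 10 = 100
Stock = 0.0100 mM × 100 = 1.00 mM

1.00 mM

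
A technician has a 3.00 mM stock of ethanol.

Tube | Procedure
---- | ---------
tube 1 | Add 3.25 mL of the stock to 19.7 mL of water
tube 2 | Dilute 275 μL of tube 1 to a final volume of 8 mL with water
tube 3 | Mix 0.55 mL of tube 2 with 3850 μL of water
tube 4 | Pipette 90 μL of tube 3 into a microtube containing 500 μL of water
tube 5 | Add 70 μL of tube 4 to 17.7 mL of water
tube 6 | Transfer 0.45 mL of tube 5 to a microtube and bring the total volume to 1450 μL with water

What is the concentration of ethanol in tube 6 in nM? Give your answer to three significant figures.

0.340 nM

Step 1: 3.25 mL + 19.7 mL = 22.95 mL total → factor 22.95/3.25 = 7.0615
Step 2: 275 μL brought to 8 mL → factor 8000/275 = 29.091
Step 3: 0.55 mL + 3850 μL = 4.4 mL total → factor 4.4/0.55 = 8
Step 4: 90 μL + 500 μL = 590 μL total → factor 590/90 = 6.5556
Step 5: 70 μL + 17.7 mL = 17770 μL total → factor 17770/70 = 253.86
Step 6: 0.45 mL brought to 1450 μL → factor 1.45/0.45 = 3.2222
Overall dilution factor = 7.0615 × 29.091 × 8 × 6.5556 × 253.86 × 3.2222 = 8.8125 × 10^6
Final = 3.00 mM / 8.8125 × 10^6 = 3.404 × 10^-7 mM = 0.340 nM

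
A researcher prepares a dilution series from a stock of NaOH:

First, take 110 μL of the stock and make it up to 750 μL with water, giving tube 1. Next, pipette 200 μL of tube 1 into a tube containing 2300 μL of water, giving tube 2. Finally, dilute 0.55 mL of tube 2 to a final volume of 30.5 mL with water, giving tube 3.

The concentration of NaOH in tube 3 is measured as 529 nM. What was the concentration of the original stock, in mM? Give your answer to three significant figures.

2.50 mM

Step 1: 110 μL brought to 750 μL → factor 750/110 = 6.8182
Step 2: 200 μL + 2300 μL = 2500 μL total → factor 2500/200 = 12.5
Step 3: 0.55 mL brought to 30.5 mL → factor 30.5/0.55 = 55.455
Overall dilution factor = 6.8182 × 12.5 × 55.455 = 4726.2
Stock = 529 nM × 4726.2 = 2.500 × 10^6 nM = 2.50 mM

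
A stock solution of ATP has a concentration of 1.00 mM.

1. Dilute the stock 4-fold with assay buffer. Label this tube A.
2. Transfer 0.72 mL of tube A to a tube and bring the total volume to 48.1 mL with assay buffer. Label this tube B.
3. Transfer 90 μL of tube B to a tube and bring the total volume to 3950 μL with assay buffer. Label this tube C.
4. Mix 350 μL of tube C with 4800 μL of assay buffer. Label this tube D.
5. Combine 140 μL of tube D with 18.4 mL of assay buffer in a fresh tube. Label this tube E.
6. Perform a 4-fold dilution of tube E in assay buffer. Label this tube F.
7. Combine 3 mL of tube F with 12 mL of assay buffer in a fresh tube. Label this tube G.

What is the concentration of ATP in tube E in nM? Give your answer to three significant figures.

Step 1: 4-fold → factor 4
Step 2: 0.72 mL brought to 48.1 mL → factor 48.1/0.72 = 66.806
Step 3: 90 μL brought to 3950 μL → factor 3950/90 = 43.889
Step 4: 350 μL + 4800 μL = 5150 μL total → factor 5150/350 = 14.714
Step 5: 140 μL + 18.4 mL = 18540 μL total → factor 18540/140 = 132.43
Dilution factor through tube E = 4 × 66.806 × 43.889 × 14.714 × 132.43 = 2.2853 × 10^7
[tube E] = 1.00 mM / 2.2853 × 10^7 = 4.376 × 10^-8 mM = 0.0438 nM

0.0438 nM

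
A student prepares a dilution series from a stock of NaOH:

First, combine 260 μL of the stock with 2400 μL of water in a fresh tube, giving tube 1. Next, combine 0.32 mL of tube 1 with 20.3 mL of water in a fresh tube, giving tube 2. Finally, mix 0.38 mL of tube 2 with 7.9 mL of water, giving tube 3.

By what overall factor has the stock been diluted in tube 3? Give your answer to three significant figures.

1.44 × 10^4

Step 1: 260 μL + 2400 μL = 2660 μL total → factor 2660/260 = 10.231
Step 2: 0.32 mL + 20.3 mL = 20.62 mL total → factor 20.62/0.32 = 64.438
Step 3: 0.38 mL + 7.9 mL = 8.28 mL total → factor 8.28/0.38 = 21.789
Overall dilution factor = 10.231 × 64.438 × 21.789 = 14365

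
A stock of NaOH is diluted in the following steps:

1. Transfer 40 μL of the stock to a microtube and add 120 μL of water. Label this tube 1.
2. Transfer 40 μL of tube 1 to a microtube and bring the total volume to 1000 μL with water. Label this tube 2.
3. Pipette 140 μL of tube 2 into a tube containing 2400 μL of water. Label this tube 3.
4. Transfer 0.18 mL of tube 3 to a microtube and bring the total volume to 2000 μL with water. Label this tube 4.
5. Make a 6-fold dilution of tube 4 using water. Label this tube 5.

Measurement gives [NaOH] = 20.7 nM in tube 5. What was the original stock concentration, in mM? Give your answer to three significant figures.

2.50 mM

Step 1: 40 μL + 120 μL = 160 μL total → factor 160/40 = 4
Step 2: 40 μL brought to 1000 μL → factor 1000/40 = 25
Step 3: 140 μL + 2400 μL = 2540 μL total → factor 2540/140 = 18.143
Step 4: 0.18 mL brought to 2000 μL → factor 2/0.18 = 11.111
Step 5: 6-fold → factor 6
Overall dilution factor = 4 × 25 × 18.143 × 11.111 × 6 = 1.2095 × 10^5
Stock = 20.7 nM × 1.2095 × 10^5 = 2.504 × 10^6 nM = 2.50 mM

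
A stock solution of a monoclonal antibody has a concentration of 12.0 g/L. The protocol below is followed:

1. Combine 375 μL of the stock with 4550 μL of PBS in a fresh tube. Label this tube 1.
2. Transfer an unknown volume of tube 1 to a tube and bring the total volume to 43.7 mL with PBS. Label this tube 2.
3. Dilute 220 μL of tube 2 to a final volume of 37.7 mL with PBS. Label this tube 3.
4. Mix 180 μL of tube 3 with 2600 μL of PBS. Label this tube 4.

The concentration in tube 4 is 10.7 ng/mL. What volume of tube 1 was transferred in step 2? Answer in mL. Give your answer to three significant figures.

Step 1: 375 μL + 4550 μL = 4925 μL total → factor 4925/375 = 13.133
Step 2: v brought to 43.7 mL → factor = 43.7 mL/v
Step 3: 220 μL brought to 37.7 mL → factor 37700/220 = 171.36
Step 4: 180 μL + 2600 μL = 2780 μL total → factor 2780/180 = 15.444
Product of known-step factors = 34759
Overall factor = 12.0 g/L / (10.7 ng/mL) = 1.1215 × 10^6
Step-2 factor = 1.1215 × 10^6 / 34759 = 32.265
v = 43.7 mL / 32.265 = 1.35 mL

1.35 mL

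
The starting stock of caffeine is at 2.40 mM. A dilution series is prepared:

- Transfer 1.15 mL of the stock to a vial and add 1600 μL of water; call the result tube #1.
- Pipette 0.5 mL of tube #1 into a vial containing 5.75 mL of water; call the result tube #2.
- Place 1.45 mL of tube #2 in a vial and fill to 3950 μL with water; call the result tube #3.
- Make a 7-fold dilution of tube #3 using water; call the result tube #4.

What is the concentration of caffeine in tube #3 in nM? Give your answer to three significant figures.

Step 1: 1.15 mL + 1600 μL = 2.75 mL total → factor 2.75/1.15 = 2.3913
Step 2: 0.5 mL + 5.75 mL = 6.25 mL total → factor 6.25/0.5 = 12.5
Step 3: 1.45 mL brought to 3950 μL → factor 3.95/1.45 = 2.7241
Dilution factor through tube #3 = 2.3913 × 12.5 × 2.7241 = 81.428
[tube #3] = 2.40 mM / 81.428 = 0.02947 mM = 2.95 × 10^4 nM

2.95 × 10^4 nM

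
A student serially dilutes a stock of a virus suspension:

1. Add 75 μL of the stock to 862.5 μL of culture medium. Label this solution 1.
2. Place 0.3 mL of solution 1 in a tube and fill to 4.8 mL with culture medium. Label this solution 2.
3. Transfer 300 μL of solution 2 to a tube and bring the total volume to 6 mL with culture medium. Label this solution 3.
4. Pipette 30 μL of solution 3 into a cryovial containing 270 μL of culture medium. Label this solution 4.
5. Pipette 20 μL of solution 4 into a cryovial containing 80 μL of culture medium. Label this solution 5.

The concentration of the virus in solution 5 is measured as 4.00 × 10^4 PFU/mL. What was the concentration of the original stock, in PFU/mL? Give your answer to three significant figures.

8.00 × 10^9 PFU/mL

Step 1: 75 μL + 862.5 μL = 937.5 μL total → factor 937.5/75 = 12.5
Step 2: 0.3 mL brought to 4.8 mL → factor 4.8/0.3 = 16
Step 3: 300 μL brought to 6 mL → factor 6000/300 = 20
Step 4: 30 μL + 270 μL = 300 μL total → factor 300/30 = 10
Step 5: 20 μL + 80 μL = 100 μL total → factor 100/20 = 5
Overall dilution factor = 12.5 × 16 × 20 × 10 × 5 = 2 × 10^5
Stock = 4.00 × 10^4 PFU/mL × 2 × 10^5 = 8.00 × 10^9 PFU/mL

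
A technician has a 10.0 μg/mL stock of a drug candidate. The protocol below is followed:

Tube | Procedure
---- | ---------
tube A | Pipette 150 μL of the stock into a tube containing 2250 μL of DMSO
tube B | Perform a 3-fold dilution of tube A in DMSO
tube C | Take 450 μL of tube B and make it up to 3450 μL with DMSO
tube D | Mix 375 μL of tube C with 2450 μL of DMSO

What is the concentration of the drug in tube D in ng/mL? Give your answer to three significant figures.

Step 1: 150 μL + 2250 μL = 2400 μL total → factor 2400/150 = 16
Step 2: 3-fold → factor 3
Step 3: 450 μL brought to 3450 μL → factor 3450/450 = 7.6667
Step 4: 375 μL + 2450 μL = 2825 μL total → factor 2825/375 = 7.5333
Overall dilution factor = 16 × 3 × 7.6667 × 7.5333 = 2772.3
Final = 10.0 μg/mL / 2772.3 = 0.003607 μg/mL = 3.61 ng/mL

3.61 ng/mL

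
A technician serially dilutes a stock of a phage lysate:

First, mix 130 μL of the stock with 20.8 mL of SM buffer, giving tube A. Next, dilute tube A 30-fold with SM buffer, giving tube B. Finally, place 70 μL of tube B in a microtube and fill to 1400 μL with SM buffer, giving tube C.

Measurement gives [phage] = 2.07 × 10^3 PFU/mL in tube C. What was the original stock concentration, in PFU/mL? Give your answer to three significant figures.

2.00 × 10^8 PFU/mL

Step 1: 130 μL + 20.8 mL = 20930 μL total → factor 20930/130 = 161
Step 2: 30-fold → factor 30
Step 3: 70 μL brought to 1400 μL → factor 1400/70 = 20
Overall dilution factor = 161 × 30 × 20 = 96600
Stock = 2.07 × 10^3 PFU/mL × 96600 = 2.00 × 10^8 PFU/mL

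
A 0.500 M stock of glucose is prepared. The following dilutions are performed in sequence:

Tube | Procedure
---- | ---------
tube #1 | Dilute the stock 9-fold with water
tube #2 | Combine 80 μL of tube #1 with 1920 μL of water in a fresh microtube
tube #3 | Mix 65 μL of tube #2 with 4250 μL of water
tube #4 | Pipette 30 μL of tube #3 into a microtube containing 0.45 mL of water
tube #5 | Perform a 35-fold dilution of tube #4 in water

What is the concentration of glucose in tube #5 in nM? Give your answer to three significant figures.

59.8 nM

Step 1: 9-fold → factor 9
Step 2: 80 μL + 1920 μL = 2000 μL total → factor 2000/80 = 25
Step 3: 65 μL + 4250 μL = 4315 μL total → factor 4315/65 = 66.385
Step 4: 30 μL + 0.45 mL = 480 μL total → factor 480/30 = 16
Step 5: 35-fold → factor 35
Overall dilution factor = 9 × 25 × 66.385 × 16 × 35 = 8.3645 × 10^6
Final = 0.500 M / 8.3645 × 10^6 = 5.978 × 10^-8 M = 59.8 nM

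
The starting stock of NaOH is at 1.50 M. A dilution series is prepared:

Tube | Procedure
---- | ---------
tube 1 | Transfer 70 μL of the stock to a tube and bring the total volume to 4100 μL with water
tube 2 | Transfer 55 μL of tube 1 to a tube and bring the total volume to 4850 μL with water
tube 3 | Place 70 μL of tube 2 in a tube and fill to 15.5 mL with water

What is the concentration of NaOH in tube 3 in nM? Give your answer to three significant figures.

Step 1: 70 μL brought to 4100 μL → factor 4100/70 = 58.571
Step 2: 55 μL brought to 4850 μL → factor 4850/55 = 88.182
Step 3: 70 μL brought to 15.5 mL → factor 15500/70 = 221.43
Overall dilution factor = 58.571 × 88.182 × 221.43 = 1.1437 × 10^6
Final = 1.50 M / 1.1437 × 10^6 = 1.312 × 10^-6 M = 1.31 × 10^3 nM

1.31 × 10^3 nM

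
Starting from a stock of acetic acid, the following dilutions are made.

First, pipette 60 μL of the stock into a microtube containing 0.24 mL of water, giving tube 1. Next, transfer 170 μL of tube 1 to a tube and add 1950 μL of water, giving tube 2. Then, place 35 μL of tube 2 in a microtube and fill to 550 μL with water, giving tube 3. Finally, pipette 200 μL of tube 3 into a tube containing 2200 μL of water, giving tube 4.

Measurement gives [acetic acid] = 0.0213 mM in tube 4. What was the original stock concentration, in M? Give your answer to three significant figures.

Step 1: 60 μL + 0.24 mL = 300 μL total → factor 300/60 = 5
Step 2: 170 μL + 1950 μL = 2120 μL total → factor 2120/170 = 12.471
Step 3: 35 μL brought to 550 μL → factor 550/35 = 15.714
Step 4: 200 μL + 2200 μL = 2400 μL total → factor 2400/200 = 12
Overall dilution factor = 5 × 12.471 × 15.714 × 12 = 11758
Stock = 0.0213 mM × 11758 = 250.4 mM = 0.250 M

0.250 M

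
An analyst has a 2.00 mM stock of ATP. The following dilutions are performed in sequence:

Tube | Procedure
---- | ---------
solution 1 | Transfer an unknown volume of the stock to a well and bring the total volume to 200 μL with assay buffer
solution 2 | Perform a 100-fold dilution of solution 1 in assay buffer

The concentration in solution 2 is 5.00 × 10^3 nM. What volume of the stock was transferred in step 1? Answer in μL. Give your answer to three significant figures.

Step 1: v brought to 200 μL → factor = 200 μL/v
Step 2: 100-fold → factor 100
Product of known-step factors = 100
Overall factor = 2.00 mM / (5.00 × 10^3 nM) = 400
Step-1 factor = 400 / 100 = 4
v = 200 μL / 4 = 50.0 μL

50.0 μL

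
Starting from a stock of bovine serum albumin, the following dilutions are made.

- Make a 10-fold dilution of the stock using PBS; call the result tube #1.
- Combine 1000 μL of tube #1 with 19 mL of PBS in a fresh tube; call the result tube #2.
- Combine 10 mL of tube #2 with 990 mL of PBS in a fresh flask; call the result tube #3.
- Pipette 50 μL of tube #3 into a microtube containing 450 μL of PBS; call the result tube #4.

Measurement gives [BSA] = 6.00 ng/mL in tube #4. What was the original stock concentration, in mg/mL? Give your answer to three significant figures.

1.20 mg/mL

Step 1: 10-fold → factor 10
Step 2: 1000 μL + 19 mL = 20000 μL total → factor 20000/1000 = 20
Step 3: 10 mL + 990 mL = 1000 mL total → factor 1000/10 = 100
Step 4: 50 μL + 450 μL = 500 μL total → factor 500/50 = 10
Overall dilution factor = 10 × 20 × 100 × 10 = 2 × 10^5
Stock = 6.00 ng/mL × 2 × 10^5 = 1.200 × 10^6 ng/mL = 1.20 mg/mL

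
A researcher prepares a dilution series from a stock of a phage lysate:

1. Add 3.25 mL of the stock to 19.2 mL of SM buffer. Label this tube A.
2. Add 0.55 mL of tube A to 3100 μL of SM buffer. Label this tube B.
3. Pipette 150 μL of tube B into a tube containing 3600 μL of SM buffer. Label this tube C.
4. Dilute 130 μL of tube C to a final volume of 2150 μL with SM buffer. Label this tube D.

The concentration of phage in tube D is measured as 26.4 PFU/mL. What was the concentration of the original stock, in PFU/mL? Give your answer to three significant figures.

5.00 × 10^5 PFU/mL

Step 1: 3.25 mL + 19.2 mL = 22.45 mL total → factor 22.45/3.25 = 6.9077
Step 2: 0.55 mL + 3100 μL = 3.65 mL total → factor 3.65/0.55 = 6.6364
Step 3: 150 μL + 3600 μL = 3750 μL total → factor 3750/150 = 25
Step 4: 130 μL brought to 2150 μL → factor 2150/130 = 16.538
Overall dilution factor = 6.9077 × 6.6364 × 25 × 16.538 = 18954
Stock = 26.4 PFU/mL × 18954 = 5.00 × 10^5 PFU/mL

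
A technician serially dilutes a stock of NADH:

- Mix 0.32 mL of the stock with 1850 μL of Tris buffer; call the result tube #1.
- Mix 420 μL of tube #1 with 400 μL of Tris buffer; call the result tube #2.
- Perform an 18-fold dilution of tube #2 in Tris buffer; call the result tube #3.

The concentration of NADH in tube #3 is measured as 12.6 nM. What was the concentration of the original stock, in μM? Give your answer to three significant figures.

3.00 μM

Step 1: 0.32 mL + 1850 μL = 2.17 mL total → factor 2.17/0.32 = 6.7812
Step 2: 420 μL + 400 μL = 820 μL total → factor 820/420 = 1.9524
Step 3: 18-fold → factor 18
Overall dilution factor = 6.7812 × 1.9524 × 18 = 238.31
Stock = 12.6 nM × 238.31 = 3003 nM = 3.00 μM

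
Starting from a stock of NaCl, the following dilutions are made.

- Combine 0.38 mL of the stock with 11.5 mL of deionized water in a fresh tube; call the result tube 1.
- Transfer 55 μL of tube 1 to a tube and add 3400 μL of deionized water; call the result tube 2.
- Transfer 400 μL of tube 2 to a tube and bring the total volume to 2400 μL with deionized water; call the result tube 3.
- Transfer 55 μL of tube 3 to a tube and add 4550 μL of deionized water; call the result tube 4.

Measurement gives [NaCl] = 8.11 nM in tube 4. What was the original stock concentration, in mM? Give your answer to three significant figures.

Step 1: 0.38 mL + 11.5 mL = 11.88 mL total → factor 11.88/0.38 = 31.263
Step 2: 55 μL + 3400 μL = 3455 μL total → factor 3455/55 = 62.818
Step 3: 400 μL brought to 2400 μL → factor 2400/400 = 6
Step 4: 55 μL + 4550 μL = 4605 μL total → factor 4605/55 = 83.727
Overall dilution factor = 31.263 × 62.818 × 6 × 83.727 = 9.8659 × 10^5
Stock = 8.11 nM × 9.8659 × 10^5 = 8.001 × 10^6 nM = 8.00 mM

8.00 mM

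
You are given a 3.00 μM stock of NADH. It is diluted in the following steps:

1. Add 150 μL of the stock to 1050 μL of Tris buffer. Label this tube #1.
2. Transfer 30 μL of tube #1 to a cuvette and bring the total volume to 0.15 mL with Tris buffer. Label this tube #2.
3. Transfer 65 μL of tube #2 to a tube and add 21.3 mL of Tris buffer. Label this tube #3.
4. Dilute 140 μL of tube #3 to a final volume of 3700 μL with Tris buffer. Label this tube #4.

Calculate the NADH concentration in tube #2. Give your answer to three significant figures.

0.0750 μM

Step 1: 150 μL + 1050 μL = 1200 μL total → factor 1200/150 = 8
Step 2: 30 μL brought to 0.15 mL → factor 150/30 = 5
Dilution factor through tube #2 = 8 × 5 = 40
[tube #2] = 3.00 μM / 40 = 0.0750 μM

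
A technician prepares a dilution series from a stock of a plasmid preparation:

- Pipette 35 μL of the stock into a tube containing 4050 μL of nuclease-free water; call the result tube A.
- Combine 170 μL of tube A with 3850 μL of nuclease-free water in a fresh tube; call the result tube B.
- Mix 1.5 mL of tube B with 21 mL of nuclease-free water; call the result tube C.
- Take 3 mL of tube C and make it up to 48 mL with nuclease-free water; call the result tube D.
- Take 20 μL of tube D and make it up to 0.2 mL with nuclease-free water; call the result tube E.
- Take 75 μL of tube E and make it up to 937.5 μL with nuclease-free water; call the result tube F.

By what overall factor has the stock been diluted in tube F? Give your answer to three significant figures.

Step 1: 35 μL + 4050 μL = 4085 μL total → factor 4085/35 = 116.71
Step 2: 170 μL + 3850 μL = 4020 μL total → factor 4020/170 = 23.647
Step 3: 1.5 mL + 21 mL = 22.5 mL total → factor 22.5/1.5 = 15
Step 4: 3 mL brought to 48 mL → factor 48/3 = 16
Step 5: 20 μL brought to 0.2 mL → factor 200/20 = 10
Step 6: 75 μL brought to 937.5 μL → factor 937.5/75 = 12.5
Overall dilution factor = 116.71 × 23.647 × 15 × 16 × 10 × 12.5 = 8.2798 × 10^7

8.28 × 10^7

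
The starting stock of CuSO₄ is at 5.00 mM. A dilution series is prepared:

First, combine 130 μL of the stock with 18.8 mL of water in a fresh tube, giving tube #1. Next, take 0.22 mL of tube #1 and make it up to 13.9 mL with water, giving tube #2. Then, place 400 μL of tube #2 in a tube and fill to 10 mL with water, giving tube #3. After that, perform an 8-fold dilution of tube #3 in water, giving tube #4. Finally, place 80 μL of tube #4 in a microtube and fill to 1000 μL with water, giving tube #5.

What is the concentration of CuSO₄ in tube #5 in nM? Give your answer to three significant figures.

Step 1: 130 μL + 18.8 mL = 18930 μL total → factor 18930/130 = 145.62
Step 2: 0.22 mL brought to 13.9 mL → factor 13.9/0.22 = 63.182
Step 3: 400 μL brought to 10 mL → factor 10000/400 = 25
Step 4: 8-fold → factor 8
Step 5: 80 μL brought to 1000 μL → factor 1000/80 = 12.5
Overall dilution factor = 145.62 × 63.182 × 25 × 8 × 12.5 = 2.3001 × 10^7
Final = 5.00 mM / 2.3001 × 10^7 = 2.174 × 10^-7 mM = 0.217 nM

0.217 nM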